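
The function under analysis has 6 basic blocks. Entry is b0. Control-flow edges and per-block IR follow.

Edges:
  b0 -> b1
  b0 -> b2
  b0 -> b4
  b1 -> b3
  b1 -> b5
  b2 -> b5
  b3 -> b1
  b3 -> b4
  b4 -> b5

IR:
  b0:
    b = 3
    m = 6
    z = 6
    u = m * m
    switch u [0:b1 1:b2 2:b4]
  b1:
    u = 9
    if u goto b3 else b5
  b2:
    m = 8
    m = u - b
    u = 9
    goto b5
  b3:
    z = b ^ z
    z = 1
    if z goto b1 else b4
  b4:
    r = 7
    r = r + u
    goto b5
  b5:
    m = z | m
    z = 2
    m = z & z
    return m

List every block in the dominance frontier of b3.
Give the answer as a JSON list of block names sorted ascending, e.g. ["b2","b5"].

Answer: ["b1", "b4"]

Derivation:
idom tree: b1←b0 b2←b0 b3←b1 b4←b0 b5←b0
Dom∩ at merges:
  b1: preds {b0,b3}: {b0} ∩ {b0,b1,b3} = {b0}; idom=b0
  b4: preds {b0,b3}: {b0} ∩ {b0,b1,b3} = {b0}; idom=b0
  b5: preds {b1,b2,b4}: {b0,b1} ∩ {b0,b2} ∩ {b0,b4} = {b0}; idom=b0

DF derivation:
  join b1 pred b0: · stop@b0
  join b1 pred b3: b3→b1 stop@b0
  join b4 pred b0: · stop@b0
  join b4 pred b3: b3→b1 stop@b0
  join b5 pred b1: b1 stop@b0
  join b5 pred b2: b2 stop@b0
  join b5 pred b4: b4 stop@b0
  DF(b0)=∅
  DF(b1)={b1,b4,b5}
  DF(b2)={b5}
  DF(b3)={b1,b4}
  DF(b4)={b5}
  DF(b5)=∅

DF(b3) = ["b1", "b4"]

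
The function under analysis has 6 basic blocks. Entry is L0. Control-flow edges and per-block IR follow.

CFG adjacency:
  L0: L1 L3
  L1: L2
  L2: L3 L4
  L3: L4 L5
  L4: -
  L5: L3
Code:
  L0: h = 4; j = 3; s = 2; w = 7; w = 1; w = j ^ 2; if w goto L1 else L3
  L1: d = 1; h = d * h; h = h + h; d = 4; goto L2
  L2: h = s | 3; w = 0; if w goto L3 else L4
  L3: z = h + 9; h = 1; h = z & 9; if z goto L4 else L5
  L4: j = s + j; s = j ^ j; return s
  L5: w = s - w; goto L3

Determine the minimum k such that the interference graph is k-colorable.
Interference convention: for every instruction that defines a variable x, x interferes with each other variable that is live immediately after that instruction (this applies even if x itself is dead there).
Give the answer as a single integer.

def/use:
  L0 def {h,j,s,w} use ∅
  L1 def {d,h} use {h}
  L2 def {h,w} use {s}
  L3 def {h,z} use {h}
  L4 def {j,s} use {j,s}
  L5 def {w} use {s,w}

Liveness:
  L0 li=∅ lo={h,j,s,w}
  L1 li={h,j,s} lo={j,s}
  L2 li={j,s} lo={h,j,s,w}
  L3 li={h,j,s,w} lo={h,j,s,w}
  L4 li={j,s} lo=∅
  L5 li={h,j,s,w} lo={h,j,s,w}

Interference:
  d↔{h,j,s}
  h↔{d,j,s,w,z}
  j↔{d,h,s,w,z}
  s↔{d,h,j,w,z}
  w↔{h,j,s,z}
  z↔{h,j,s,w}

Colouring:
  clique {h,j,s,w,z} ⇒ need ≥ 5
  assign d→R3 h→R0 j→R1 s→R2 w→R3 z→R4 — no edge inside a register ⇒ χ ≤ 5
  χ = 5

Answer: 5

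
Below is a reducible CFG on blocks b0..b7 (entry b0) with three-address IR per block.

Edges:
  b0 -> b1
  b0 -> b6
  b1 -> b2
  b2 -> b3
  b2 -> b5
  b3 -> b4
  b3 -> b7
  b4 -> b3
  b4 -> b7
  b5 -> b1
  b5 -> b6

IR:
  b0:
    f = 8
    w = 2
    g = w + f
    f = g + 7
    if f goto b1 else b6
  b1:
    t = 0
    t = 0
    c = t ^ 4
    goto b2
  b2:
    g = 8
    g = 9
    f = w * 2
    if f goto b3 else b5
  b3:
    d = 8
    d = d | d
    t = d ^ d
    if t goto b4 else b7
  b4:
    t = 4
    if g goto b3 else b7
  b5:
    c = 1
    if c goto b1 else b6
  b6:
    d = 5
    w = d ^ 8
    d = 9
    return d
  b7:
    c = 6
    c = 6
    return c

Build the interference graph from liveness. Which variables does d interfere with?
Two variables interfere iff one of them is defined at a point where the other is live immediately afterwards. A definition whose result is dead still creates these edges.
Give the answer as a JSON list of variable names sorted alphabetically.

Answer: ["g"]

Derivation:
Per-block:
  b0: def={f,g,w} ue=∅
  b1: def={c,t} ue=∅
  b2: def={f,g} ue={w}
  b3: def={d,t} ue=∅
  b4: def={t} ue={g}
  b5: def={c} ue=∅
  b6: def={d,w} ue=∅
  b7: def={c} ue=∅

Liveness:
  live b0: ∅→{w}
  live b1: {w}→{w}
  live b2: {w}→{g,w}
  live b3: {g}→{g}
  live b4: {g}→{g}
  live b5: {w}→{w}
  live b6: ∅→∅
  live b7: ∅→∅

Interfere edges:
  c — {w}
  d — {g}
  f — {g,w}
  g — {d,f,t,w}
  t — {g,w}
  w — {c,f,g,t}

N(d) = ["g"]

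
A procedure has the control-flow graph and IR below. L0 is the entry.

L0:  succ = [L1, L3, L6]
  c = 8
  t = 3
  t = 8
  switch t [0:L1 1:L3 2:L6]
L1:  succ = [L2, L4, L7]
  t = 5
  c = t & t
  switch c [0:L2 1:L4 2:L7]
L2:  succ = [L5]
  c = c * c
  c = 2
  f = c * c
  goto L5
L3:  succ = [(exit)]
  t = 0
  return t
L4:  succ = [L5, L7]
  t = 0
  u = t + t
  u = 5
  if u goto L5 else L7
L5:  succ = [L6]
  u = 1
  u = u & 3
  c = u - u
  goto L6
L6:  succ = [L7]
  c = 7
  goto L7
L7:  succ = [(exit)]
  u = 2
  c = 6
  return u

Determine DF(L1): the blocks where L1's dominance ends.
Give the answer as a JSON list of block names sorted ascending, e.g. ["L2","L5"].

idom tree: L1←L0 L2←L1 L3←L0 L4←L1 L5←L1 L6←L0 L7←L0
Dom at joins:
  L5: preds {L2,L4}: {L0,L1,L2} ∩ {L0,L1,L4} = {L0,L1}; idom=L1
  L6: preds {L0,L5}: {L0} ∩ {L0,L1,L5} = {L0}; idom=L0
  L7: preds {L1,L4,L6}: {L0,L1} ∩ {L0,L1,L4} ∩ {L0,L6} = {L0}; idom=L0

Frontier:
  join L5 pred L2: L2 stop@L1
  join L5 pred L4: L4 stop@L1
  join L6 pred L0: · stop@L0
  join L6 pred L5: L5→L1 stop@L0
  join L7 pred L1: L1 stop@L0
  join L7 pred L4: L4→L1 stop@L0
  join L7 pred L6: L6 stop@L0
  L0: DF=∅
  L1: DF={L6,L7}
  L2: DF={L5}
  L3: DF=∅
  L4: DF={L5,L7}
  L5: DF={L6}
  L6: DF={L7}
  L7: DF=∅

DF(L1) = ["L6", "L7"]

Answer: ["L6", "L7"]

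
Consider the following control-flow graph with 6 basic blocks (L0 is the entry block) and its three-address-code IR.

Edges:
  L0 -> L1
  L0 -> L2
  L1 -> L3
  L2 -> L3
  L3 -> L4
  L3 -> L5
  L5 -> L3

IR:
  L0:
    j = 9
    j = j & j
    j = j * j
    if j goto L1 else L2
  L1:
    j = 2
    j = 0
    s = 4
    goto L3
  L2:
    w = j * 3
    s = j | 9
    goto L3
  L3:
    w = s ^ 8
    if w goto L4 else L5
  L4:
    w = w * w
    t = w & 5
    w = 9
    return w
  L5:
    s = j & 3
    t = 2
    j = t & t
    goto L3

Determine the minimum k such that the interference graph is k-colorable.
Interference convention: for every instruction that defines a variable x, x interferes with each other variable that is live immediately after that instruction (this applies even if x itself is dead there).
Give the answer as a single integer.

Answer: 2

Working:
Block summaries:
  L0 def {j} use ∅
  L1 def {j,s} use ∅
  L2 def {s,w} use {j}
  L3 def {w} use {s}
  L4 def {t,w} use {w}
  L5 def {j,s,t} use {j}

Liveness:
  L0: in=∅ out={j}
  L1: in=∅ out={j,s}
  L2: in={j} out={j,s}
  L3: in={j,s} out={j,w}
  L4: in={w} out=∅
  L5: in={j} out={j,s}

Interfere edges:
  j — {s,w}
  s — {j,t}
  t — {s}
  w — {j}

Registers:
  clique {j,s} ⇒ need ≥ 2
  assign j→r0 s→r1 t→r0 w→r1 — no edge inside a register ⇒ χ ≤ 2
  χ = 2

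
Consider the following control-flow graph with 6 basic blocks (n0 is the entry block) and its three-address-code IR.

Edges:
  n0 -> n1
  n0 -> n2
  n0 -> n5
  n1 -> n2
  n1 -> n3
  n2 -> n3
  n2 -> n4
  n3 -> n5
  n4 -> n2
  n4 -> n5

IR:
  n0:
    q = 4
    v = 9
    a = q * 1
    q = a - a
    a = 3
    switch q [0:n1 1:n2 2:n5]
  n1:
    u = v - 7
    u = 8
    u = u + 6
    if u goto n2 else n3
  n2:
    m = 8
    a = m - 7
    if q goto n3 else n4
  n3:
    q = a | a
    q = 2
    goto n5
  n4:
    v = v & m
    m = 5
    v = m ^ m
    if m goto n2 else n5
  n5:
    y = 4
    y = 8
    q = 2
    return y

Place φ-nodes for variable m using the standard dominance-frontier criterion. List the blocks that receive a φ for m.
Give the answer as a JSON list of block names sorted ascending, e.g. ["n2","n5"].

idom tree: n1←n0 n2←n0 n3←n0 n4←n2 n5←n0
Dom∩ at merges:
  n2: preds {n0,n1,n4}: {n0} ∩ {n0,n1} ∩ {n0,n2,n4} = {n0}; idom=n0
  n3: preds {n1,n2}: {n0,n1} ∩ {n0,n2} = {n0}; idom=n0
  n5: preds {n0,n3,n4}: {n0} ∩ {n0,n3} ∩ {n0,n2,n4} = {n0}; idom=n0

DF walk-up:
  join n2 pred n0: · stop@n0
  join n2 pred n1: n1 stop@n0
  join n2 pred n4: n4→n2 stop@n0
  join n3 pred n1: n1 stop@n0
  join n3 pred n2: n2 stop@n0
  join n5 pred n0: · stop@n0
  join n5 pred n3: n3 stop@n0
  join n5 pred n4: n4→n2 stop@n0
  n0: DF=∅
  n1: DF={n2,n3}
  n2: DF={n2,n3,n5}
  n3: DF={n5}
  n4: DF={n2,n5}
  n5: DF=∅

φ for m: defs {n2,n4}
  DF⁺ = {n2,n3,n5}

Answer: ["n2", "n3", "n5"]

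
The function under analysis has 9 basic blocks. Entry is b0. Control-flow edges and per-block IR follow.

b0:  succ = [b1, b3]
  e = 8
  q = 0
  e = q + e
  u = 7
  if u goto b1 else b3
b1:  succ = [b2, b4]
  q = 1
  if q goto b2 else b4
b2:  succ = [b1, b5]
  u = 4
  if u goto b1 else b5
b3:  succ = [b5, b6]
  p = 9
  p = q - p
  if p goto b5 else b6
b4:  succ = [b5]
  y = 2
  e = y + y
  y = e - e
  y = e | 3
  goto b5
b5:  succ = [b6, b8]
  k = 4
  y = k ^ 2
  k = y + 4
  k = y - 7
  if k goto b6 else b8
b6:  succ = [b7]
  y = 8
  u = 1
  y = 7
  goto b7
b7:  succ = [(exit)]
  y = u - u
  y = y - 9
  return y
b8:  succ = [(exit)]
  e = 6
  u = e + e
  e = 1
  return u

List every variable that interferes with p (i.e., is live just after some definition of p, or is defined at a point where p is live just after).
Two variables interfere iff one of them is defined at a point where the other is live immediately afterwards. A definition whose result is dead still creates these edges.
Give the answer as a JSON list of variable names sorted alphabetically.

Answer: ["q"]

Derivation:
Per-block:
  b0: {e,q,u} / ∅
  b1: {q} / ∅
  b2: {u} / ∅
  b3: {p} / {q}
  b4: {e,y} / ∅
  b5: {k,y} / ∅
  b6: {u,y} / ∅
  b7: {y} / {u}
  b8: {e,u} / ∅

Liveness:
  b0: in=∅ out={q}
  b1: in=∅ out=∅
  b2: in=∅ out=∅
  b3: in={q} out=∅
  b4: in=∅ out=∅
  b5: in=∅ out=∅
  b6: in=∅ out={u}
  b7: in={u} out=∅
  b8: in=∅ out=∅

Interference:
  e↔{q,u,y}
  k↔{y}
  p↔{q}
  q↔{e,p,u}
  u↔{e,q,y}
  y↔{e,k,u}

N(p) = ["q"]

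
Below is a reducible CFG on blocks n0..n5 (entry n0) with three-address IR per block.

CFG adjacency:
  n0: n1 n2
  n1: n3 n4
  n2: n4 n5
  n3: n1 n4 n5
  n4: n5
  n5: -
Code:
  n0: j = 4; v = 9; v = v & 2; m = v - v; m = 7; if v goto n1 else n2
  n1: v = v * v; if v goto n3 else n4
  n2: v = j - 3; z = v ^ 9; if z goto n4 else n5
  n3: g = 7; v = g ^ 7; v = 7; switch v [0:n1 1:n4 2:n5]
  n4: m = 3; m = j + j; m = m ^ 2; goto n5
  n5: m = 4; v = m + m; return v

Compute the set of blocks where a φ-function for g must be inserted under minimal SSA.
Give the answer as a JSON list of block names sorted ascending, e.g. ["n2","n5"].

Answer: ["n1", "n4", "n5"]

Derivation:
idom tree: n1←n0 n2←n0 n3←n1 n4←n0 n5←n0
Dom∩ at merges:
  n1: preds {n0,n3}: {n0} ∩ {n0,n1,n3} = {n0}; idom=n0
  n4: preds {n1,n2,n3}: {n0,n1} ∩ {n0,n2} ∩ {n0,n1,n3} = {n0}; idom=n0
  n5: preds {n2,n3,n4}: {n0,n2} ∩ {n0,n1,n3} ∩ {n0,n4} = {n0}; idom=n0

DF walk-up:
  n1←n0: walk · to n0
  n1←n3: walk n3→n1 to n0
  n4←n1: walk n1 to n0
  n4←n2: walk n2 to n0
  n4←n3: walk n3→n1 to n0
  n5←n2: walk n2 to n0
  n5←n3: walk n3→n1 to n0
  n5←n4: walk n4 to n0
  n0 → ∅
  n1 → {n1,n4,n5}
  n2 → {n4,n5}
  n3 → {n1,n4,n5}
  n4 → {n5}
  n5 → ∅

φ for g: defs {n3}
  DF⁺ = {n1,n4,n5}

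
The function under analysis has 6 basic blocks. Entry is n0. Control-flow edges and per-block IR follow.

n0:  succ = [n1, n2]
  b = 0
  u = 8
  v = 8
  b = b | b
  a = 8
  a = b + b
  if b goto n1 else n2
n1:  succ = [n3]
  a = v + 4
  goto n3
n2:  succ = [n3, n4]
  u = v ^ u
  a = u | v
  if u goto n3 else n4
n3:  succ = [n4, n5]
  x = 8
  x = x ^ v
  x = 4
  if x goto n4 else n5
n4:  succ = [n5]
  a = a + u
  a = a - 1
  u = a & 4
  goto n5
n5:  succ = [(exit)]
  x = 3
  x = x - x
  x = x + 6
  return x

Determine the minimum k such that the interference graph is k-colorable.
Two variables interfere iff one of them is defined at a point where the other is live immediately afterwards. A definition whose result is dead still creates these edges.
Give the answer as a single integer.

Block summaries:
  n0 def {a,b,u,v} use ∅
  n1 def {a} use {v}
  n2 def {a,u} use {u,v}
  n3 def {x} use {v}
  n4 def {a,u} use {a,u}
  n5 def {x} use ∅

Backward fixpoint:
  live n0: ∅→{u,v}
  live n1: {u,v}→{a,u,v}
  live n2: {u,v}→{a,u,v}
  live n3: {a,u,v}→{a,u}
  live n4: {a,u}→∅
  live n5: ∅→∅

Interfere edges:
  a: {b,u,v,x}
  b: {a,u,v}
  u: {a,b,v,x}
  v: {a,b,u,x}
  x: {a,u,v}

Registers:
  lower bound: {a,b,u,v} mutually conflict ⇒ χ ≥ 4
  4-colouring: r0={a}  r1={u}  r2={v}  r3={b,x}
  χ = 4

Answer: 4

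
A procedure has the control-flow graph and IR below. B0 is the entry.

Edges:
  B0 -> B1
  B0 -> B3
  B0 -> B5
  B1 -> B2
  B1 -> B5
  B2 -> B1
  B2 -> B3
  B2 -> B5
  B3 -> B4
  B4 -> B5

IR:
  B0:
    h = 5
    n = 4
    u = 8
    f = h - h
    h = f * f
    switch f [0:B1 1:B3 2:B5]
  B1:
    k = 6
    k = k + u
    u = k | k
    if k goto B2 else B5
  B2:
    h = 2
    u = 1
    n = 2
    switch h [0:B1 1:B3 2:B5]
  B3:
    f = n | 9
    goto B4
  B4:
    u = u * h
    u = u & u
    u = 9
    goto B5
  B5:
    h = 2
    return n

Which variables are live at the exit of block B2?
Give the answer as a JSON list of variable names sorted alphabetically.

Answer: ["h", "n", "u"]

Derivation:
Block summaries:
  B0: {f,h,n,u} / ∅
  B1: {k,u} / {u}
  B2: {h,n,u} / ∅
  B3: {f} / {n}
  B4: {u} / {h,u}
  B5: {h} / {n}

Liveness:
  B0 li=∅ lo={h,n,u}
  B1 li={n,u} lo={n}
  B2 li=∅ lo={h,n,u}
  B3 li={h,n,u} lo={h,n,u}
  B4 li={h,n,u} lo={n}
  B5 li={n} lo=∅

live-out(B2) = ["h", "n", "u"]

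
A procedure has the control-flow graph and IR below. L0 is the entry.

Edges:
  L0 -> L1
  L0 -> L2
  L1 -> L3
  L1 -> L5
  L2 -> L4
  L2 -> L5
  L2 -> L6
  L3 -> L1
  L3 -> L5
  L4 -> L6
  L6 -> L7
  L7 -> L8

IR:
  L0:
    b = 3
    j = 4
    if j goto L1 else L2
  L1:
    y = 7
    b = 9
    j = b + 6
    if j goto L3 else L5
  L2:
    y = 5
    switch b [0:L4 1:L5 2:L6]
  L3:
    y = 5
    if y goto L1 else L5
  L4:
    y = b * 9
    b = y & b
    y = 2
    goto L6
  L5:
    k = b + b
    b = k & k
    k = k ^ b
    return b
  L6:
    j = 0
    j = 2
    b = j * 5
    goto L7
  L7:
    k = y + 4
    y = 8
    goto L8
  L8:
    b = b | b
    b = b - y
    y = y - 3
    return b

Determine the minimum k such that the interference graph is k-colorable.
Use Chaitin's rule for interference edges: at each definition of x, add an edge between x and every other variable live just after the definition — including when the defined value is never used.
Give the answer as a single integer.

def/use:
  L0: def={b,j} ue=∅
  L1: def={b,j,y} ue=∅
  L2: def={y} ue={b}
  L3: def={y} ue=∅
  L4: def={b,y} ue={b}
  L5: def={b,k} ue={b}
  L6: def={b,j} ue=∅
  L7: def={k,y} ue={y}
  L8: def={b,y} ue={b,y}

Backward fixpoint:
  L0: in=∅ out={b}
  L1: in=∅ out={b}
  L2: in={b} out={b,y}
  L3: in={b} out={b}
  L4: in={b} out={y}
  L5: in={b} out=∅
  L6: in={y} out={b,y}
  L7: in={b,y} out={b,y}
  L8: in={b,y} out=∅

Interference:
  b↔{j,k,y}
  j↔{b,y}
  k↔{b}
  y↔{b,j}

Colouring:
  clique {b,j,y} ⇒ need ≥ 3
  3-colouring: R0={b}  R1={j,k}  R2={y}
  χ = 3

Answer: 3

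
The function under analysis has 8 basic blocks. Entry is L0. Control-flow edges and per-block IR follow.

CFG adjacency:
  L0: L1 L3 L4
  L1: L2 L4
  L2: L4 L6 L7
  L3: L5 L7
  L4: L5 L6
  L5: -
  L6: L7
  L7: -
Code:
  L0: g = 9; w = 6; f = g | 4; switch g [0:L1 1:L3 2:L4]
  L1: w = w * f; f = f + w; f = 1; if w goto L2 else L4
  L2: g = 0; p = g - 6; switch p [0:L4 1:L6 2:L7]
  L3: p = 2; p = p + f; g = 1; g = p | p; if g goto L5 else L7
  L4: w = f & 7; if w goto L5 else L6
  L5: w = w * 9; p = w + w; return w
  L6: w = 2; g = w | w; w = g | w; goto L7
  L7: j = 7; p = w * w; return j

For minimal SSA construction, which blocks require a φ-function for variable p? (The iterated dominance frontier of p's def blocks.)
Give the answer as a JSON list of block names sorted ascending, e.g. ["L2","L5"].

idom tree: L1←L0 L2←L1 L3←L0 L4←L0 L5←L0 L6←L0 L7←L0
Dom∩ at merges:
  L4: preds {L0,L1,L2}: {L0} ∩ {L0,L1} ∩ {L0,L1,L2} = {L0}; idom=L0
  L5: preds {L3,L4}: {L0,L3} ∩ {L0,L4} = {L0}; idom=L0
  L6: preds {L2,L4}: {L0,L1,L2} ∩ {L0,L4} = {L0}; idom=L0
  L7: preds {L2,L3,L6}: {L0,L1,L2} ∩ {L0,L3} ∩ {L0,L6} = {L0}; idom=L0

DF walk-up:
  join L4 pred L0: · stop@L0
  join L4 pred L1: L1 stop@L0
  join L4 pred L2: L2→L1 stop@L0
  join L5 pred L3: L3 stop@L0
  join L5 pred L4: L4 stop@L0
  join L6 pred L2: L2→L1 stop@L0
  join L6 pred L4: L4 stop@L0
  join L7 pred L2: L2→L1 stop@L0
  join L7 pred L3: L3 stop@L0
  join L7 pred L6: L6 stop@L0
  L0 → ∅
  L1 → {L4,L6,L7}
  L2 → {L4,L6,L7}
  L3 → {L5,L7}
  L4 → {L5,L6}
  L5 → ∅
  L6 → {L7}
  L7 → ∅

φ for p: defs {L2,L3,L5,L7}
  DF⁺ = {L4,L5,L6,L7}

Answer: ["L4", "L5", "L6", "L7"]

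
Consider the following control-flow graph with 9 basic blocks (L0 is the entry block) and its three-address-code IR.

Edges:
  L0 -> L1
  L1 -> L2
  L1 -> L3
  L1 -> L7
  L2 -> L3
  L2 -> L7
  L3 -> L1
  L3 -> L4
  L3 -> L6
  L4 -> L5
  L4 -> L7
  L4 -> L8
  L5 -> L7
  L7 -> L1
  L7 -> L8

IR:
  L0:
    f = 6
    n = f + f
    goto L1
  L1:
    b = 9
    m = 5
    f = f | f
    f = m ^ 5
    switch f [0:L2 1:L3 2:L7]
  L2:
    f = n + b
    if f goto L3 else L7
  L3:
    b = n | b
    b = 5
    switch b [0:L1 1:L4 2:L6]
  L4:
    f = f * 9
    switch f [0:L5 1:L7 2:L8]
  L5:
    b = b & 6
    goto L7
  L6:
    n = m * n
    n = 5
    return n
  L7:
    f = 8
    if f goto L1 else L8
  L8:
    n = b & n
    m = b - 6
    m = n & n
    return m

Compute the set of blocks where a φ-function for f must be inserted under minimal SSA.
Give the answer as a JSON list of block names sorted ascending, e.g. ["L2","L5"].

idom tree: L1←L0 L2←L1 L3←L1 L4←L3 L5←L4 L6←L3 L7←L1 L8←L1
Join-block Dom:
  L1: preds {L0,L3,L7}: {L0} ∩ {L0,L1,L3} ∩ {L0,L1,L7} = {L0}; idom=L0
  L3: preds {L1,L2}: {L0,L1} ∩ {L0,L1,L2} = {L0,L1}; idom=L1
  L7: preds {L1,L2,L4,L5}: {L0,L1} ∩ {L0,L1,L2} ∩ {L0,L1,L3,L4} ∩ {L0,L1,L3,L4,L5} = {L0,L1}; idom=L1
  L8: preds {L4,L7}: {L0,L1,L3,L4} ∩ {L0,L1,L7} = {L0,L1}; idom=L1

DF derivation:
  join L1 pred L0: · stop@L0
  join L1 pred L3: L3→L1 stop@L0
  join L1 pred L7: L7→L1 stop@L0
  join L3 pred L1: · stop@L1
  join L3 pred L2: L2 stop@L1
  join L7 pred L1: · stop@L1
  join L7 pred L2: L2 stop@L1
  join L7 pred L4: L4→L3 stop@L1
  join L7 pred L5: L5→L4→L3 stop@L1
  join L8 pred L4: L4→L3 stop@L1
  join L8 pred L7: L7 stop@L1
  L0: DF=∅
  L1: DF={L1}
  L2: DF={L3,L7}
  L3: DF={L1,L7,L8}
  L4: DF={L7,L8}
  L5: DF={L7}
  L6: DF=∅
  L7: DF={L1,L8}
  L8: DF=∅

φ for f: defs {L0,L1,L2,L4,L7}
  DF⁺ = {L1,L3,L7,L8}

Answer: ["L1", "L3", "L7", "L8"]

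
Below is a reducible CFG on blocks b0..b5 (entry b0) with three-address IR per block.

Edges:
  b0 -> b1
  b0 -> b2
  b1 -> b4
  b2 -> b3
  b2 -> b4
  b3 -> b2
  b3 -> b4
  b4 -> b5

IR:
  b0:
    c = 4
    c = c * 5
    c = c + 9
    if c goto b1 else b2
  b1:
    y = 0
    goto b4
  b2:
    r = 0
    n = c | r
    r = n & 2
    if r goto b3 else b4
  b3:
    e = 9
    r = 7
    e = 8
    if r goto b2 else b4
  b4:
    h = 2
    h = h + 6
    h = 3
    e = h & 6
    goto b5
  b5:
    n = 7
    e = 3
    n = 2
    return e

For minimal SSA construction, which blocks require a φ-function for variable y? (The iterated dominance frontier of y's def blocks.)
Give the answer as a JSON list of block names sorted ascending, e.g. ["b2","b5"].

Answer: ["b4"]

Derivation:
idom tree: b1←b0 b2←b0 b3←b2 b4←b0 b5←b4
Dom at joins:
  b2: preds {b0,b3}: {b0} ∩ {b0,b2,b3} = {b0}; idom=b0
  b4: preds {b1,b2,b3}: {b0,b1} ∩ {b0,b2} ∩ {b0,b2,b3} = {b0}; idom=b0

Frontier:
  join b2 pred b0: · stop@b0
  join b2 pred b3: b3→b2 stop@b0
  join b4 pred b1: b1 stop@b0
  join b4 pred b2: b2 stop@b0
  join b4 pred b3: b3→b2 stop@b0
  b0 → ∅
  b1 → {b4}
  b2 → {b2,b4}
  b3 → {b2,b4}
  b4 → ∅
  b5 → ∅

φ for y: defs {b1}
  DF⁺ = {b4}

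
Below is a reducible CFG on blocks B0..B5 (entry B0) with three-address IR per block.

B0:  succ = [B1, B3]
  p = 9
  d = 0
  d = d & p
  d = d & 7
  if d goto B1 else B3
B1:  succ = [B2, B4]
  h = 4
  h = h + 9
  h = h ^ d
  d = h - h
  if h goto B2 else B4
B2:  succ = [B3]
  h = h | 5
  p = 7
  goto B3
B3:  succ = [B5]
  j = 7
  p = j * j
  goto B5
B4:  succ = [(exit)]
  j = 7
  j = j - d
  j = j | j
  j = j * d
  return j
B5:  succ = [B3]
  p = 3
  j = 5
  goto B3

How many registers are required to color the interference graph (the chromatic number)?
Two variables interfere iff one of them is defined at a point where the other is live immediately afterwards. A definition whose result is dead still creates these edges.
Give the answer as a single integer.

Answer: 2

Analysis:
Per-block:
  B0 def {d,p} use ∅
  B1 def {d,h} use {d}
  B2 def {h,p} use {h}
  B3 def {j,p} use ∅
  B4 def {j} use {d}
  B5 def {j,p} use ∅

Liveness:
  B0: in=∅ out={d}
  B1: in={d} out={d,h}
  B2: in={h} out=∅
  B3: in=∅ out=∅
  B4: in={d} out=∅
  B5: in=∅ out=∅

Conflict graph:
  d↔{h,j,p}
  h↔{d}
  j↔{d}
  p↔{d}

Colouring:
  clique {d,h} ⇒ need ≥ 2
  assign d→r0 h→r1 j→r1 p→r1 — no edge inside a register ⇒ χ ≤ 2
  χ = 2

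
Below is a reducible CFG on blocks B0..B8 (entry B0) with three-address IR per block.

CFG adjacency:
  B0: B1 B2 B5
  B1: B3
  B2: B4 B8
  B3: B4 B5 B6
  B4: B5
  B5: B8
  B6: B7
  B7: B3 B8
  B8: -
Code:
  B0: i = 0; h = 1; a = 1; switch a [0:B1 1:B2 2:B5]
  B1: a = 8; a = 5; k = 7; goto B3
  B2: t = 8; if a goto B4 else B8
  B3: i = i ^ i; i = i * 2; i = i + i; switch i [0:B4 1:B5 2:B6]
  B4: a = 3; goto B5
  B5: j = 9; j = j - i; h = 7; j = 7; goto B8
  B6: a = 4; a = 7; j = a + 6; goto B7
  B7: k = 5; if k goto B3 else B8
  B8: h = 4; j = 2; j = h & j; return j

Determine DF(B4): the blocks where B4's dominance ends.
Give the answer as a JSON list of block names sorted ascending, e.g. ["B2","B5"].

Answer: ["B5"]

Analysis:
idom tree: B1←B0 B2←B0 B3←B1 B4←B0 B5←B0 B6←B3 B7←B6 B8←B0
Dom∩ at merges:
  B3: preds {B1,B7}: {B0,B1} ∩ {B0,B1,B3,B6,B7} = {B0,B1}; idom=B1
  B4: preds {B2,B3}: {B0,B2} ∩ {B0,B1,B3} = {B0}; idom=B0
  B5: preds {B0,B3,B4}: {B0} ∩ {B0,B1,B3} ∩ {B0,B4} = {B0}; idom=B0
  B8: preds {B2,B5,B7}: {B0,B2} ∩ {B0,B5} ∩ {B0,B1,B3,B6,B7} = {B0}; idom=B0

DF derivation:
  join B3 pred B1: · stop@B1
  join B3 pred B7: B7→B6→B3 stop@B1
  join B4 pred B2: B2 stop@B0
  join B4 pred B3: B3→B1 stop@B0
  join B5 pred B0: · stop@B0
  join B5 pred B3: B3→B1 stop@B0
  join B5 pred B4: B4 stop@B0
  join B8 pred B2: B2 stop@B0
  join B8 pred B5: B5 stop@B0
  join B8 pred B7: B7→B6→B3→B1 stop@B0
  DF(B0)=∅
  DF(B1)={B4,B5,B8}
  DF(B2)={B4,B8}
  DF(B3)={B3,B4,B5,B8}
  DF(B4)={B5}
  DF(B5)={B8}
  DF(B6)={B3,B8}
  DF(B7)={B3,B8}
  DF(B8)=∅

DF(B4) = ["B5"]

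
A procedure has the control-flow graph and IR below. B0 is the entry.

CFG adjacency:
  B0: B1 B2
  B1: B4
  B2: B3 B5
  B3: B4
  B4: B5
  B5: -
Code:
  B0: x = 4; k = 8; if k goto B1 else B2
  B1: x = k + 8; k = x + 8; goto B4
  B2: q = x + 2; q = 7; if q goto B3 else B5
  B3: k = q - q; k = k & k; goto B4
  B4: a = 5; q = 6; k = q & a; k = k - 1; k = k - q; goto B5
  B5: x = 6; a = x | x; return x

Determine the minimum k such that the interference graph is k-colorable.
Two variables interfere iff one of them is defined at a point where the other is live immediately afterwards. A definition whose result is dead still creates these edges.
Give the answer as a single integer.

Answer: 2

Analysis:
def/use:
  B0 def {k,x} use ∅
  B1 def {k,x} use {k}
  B2 def {q} use {x}
  B3 def {k} use {q}
  B4 def {a,k,q} use ∅
  B5 def {a,x} use ∅

Liveness:
  B0: in=∅ out={k,x}
  B1: in={k} out=∅
  B2: in={x} out={q}
  B3: in={q} out=∅
  B4: in=∅ out=∅
  B5: in=∅ out=∅

Interference:
  a↔{q,x}
  k↔{q,x}
  q↔{a,k}
  x↔{a,k}

Colouring:
  lower bound: {a,q} mutually conflict ⇒ χ ≥ 2
  assign a→c0 k→c0 q→c1 x→c1 — no edge inside a register ⇒ χ ≤ 2
  χ = 2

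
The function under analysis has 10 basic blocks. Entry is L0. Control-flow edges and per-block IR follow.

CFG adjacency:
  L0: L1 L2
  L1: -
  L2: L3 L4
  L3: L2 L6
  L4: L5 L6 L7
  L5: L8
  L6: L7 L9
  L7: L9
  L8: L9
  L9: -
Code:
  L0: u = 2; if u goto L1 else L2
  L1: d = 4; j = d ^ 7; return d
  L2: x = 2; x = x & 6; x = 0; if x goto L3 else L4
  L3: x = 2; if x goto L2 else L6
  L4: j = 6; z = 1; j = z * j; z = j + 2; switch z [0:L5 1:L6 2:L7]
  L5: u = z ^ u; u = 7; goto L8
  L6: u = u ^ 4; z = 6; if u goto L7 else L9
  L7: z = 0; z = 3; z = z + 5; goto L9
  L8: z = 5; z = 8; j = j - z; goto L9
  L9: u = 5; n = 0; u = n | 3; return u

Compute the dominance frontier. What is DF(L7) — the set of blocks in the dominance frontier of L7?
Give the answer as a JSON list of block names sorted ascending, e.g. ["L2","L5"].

Answer: ["L9"]

Analysis:
idom tree: L1←L0 L2←L0 L3←L2 L4←L2 L5←L4 L6←L2 L7←L2 L8←L5 L9←L2
Dom at joins:
  L2: preds {L0,L3}: {L0} ∩ {L0,L2,L3} = {L0}; idom=L0
  L6: preds {L3,L4}: {L0,L2,L3} ∩ {L0,L2,L4} = {L0,L2}; idom=L2
  L7: preds {L4,L6}: {L0,L2,L4} ∩ {L0,L2,L6} = {L0,L2}; idom=L2
  L9: preds {L6,L7,L8}: {L0,L2,L6} ∩ {L0,L2,L7} ∩ {L0,L2,L4,L5,L8} = {L0,L2}; idom=L2

DF derivation:
  join L2 pred L0: · stop@L0
  join L2 pred L3: L3→L2 stop@L0
  join L6 pred L3: L3 stop@L2
  join L6 pred L4: L4 stop@L2
  join L7 pred L4: L4 stop@L2
  join L7 pred L6: L6 stop@L2
  join L9 pred L6: L6 stop@L2
  join L9 pred L7: L7 stop@L2
  join L9 pred L8: L8→L5→L4 stop@L2
  L0: DF=∅
  L1: DF=∅
  L2: DF={L2}
  L3: DF={L2,L6}
  L4: DF={L6,L7,L9}
  L5: DF={L9}
  L6: DF={L7,L9}
  L7: DF={L9}
  L8: DF={L9}
  L9: DF=∅

DF(L7) = ["L9"]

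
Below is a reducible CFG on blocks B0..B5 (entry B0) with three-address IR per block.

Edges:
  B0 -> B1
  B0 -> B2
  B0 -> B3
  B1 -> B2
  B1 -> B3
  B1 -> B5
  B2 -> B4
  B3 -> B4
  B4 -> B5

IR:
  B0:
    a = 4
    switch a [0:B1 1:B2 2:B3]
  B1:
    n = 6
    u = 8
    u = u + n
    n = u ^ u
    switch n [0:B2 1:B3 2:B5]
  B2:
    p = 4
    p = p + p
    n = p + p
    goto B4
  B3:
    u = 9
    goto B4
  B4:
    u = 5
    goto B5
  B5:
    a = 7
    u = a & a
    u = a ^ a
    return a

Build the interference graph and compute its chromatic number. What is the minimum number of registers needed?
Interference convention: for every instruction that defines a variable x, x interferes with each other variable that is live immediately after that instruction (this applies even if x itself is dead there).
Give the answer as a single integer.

Answer: 2

Working:
def/use:
  B0 def {a} use ∅
  B1 def {n,u} use ∅
  B2 def {n,p} use ∅
  B3 def {u} use ∅
  B4 def {u} use ∅
  B5 def {a,u} use ∅

Live sets:
  B0 li=∅ lo=∅
  B1 li=∅ lo=∅
  B2 li=∅ lo=∅
  B3 li=∅ lo=∅
  B4 li=∅ lo=∅
  B5 li=∅ lo=∅

Interference:
  a↔{u}
  n↔{u}
  p↔∅
  u↔{a,n}

Colouring:
  {a,u} pairwise interfere (2-clique) ⇒ χ ≥ 2
  2-colouring: R0={p,u}  R1={a,n}
  χ = 2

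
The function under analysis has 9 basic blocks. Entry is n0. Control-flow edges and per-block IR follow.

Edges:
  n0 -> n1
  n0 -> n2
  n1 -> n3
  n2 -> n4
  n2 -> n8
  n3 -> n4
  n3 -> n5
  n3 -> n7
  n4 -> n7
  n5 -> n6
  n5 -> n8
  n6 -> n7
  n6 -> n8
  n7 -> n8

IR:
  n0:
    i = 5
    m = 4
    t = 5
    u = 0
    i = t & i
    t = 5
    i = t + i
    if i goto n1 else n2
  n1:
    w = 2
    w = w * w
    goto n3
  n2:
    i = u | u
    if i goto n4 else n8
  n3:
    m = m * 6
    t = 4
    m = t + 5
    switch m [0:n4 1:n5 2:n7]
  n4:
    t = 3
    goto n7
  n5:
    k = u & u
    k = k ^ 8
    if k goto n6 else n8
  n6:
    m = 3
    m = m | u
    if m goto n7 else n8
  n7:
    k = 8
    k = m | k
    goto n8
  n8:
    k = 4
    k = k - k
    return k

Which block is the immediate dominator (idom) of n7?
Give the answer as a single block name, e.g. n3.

idom tree: n1←n0 n2←n0 n3←n1 n4←n0 n5←n3 n6←n5 n7←n0 n8←n0
Dom at joins:
  n4: preds {n2,n3}: {n0,n2} ∩ {n0,n1,n3} = {n0}; idom=n0
  n7: preds {n3,n4,n6}: {n0,n1,n3} ∩ {n0,n4} ∩ {n0,n1,n3,n5,n6} = {n0}; idom=n0
  n8: preds {n2,n5,n6,n7}: {n0,n2} ∩ {n0,n1,n3,n5} ∩ {n0,n1,n3,n5,n6} ∩ {n0,n7} = {n0}; idom=n0

idom(n7) = n0

Answer: n0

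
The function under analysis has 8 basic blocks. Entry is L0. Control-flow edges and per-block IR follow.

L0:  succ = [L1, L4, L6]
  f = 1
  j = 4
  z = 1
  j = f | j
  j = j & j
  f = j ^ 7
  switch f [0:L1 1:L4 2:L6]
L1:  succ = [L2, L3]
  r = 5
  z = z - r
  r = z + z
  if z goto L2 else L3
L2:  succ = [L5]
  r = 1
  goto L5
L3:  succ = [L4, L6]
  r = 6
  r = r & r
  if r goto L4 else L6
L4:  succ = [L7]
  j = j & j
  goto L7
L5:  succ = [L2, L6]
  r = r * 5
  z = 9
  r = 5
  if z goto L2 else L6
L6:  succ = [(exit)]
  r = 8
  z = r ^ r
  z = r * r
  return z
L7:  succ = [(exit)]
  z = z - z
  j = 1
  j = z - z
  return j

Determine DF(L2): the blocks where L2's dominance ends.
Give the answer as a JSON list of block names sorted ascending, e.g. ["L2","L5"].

idom tree: L1←L0 L2←L1 L3←L1 L4←L0 L5←L2 L6←L0 L7←L4
Dom∩ at merges:
  L2: preds {L1,L5}: {L0,L1} ∩ {L0,L1,L2,L5} = {L0,L1}; idom=L1
  L4: preds {L0,L3}: {L0} ∩ {L0,L1,L3} = {L0}; idom=L0
  L6: preds {L0,L3,L5}: {L0} ∩ {L0,L1,L3} ∩ {L0,L1,L2,L5} = {L0}; idom=L0

DF walk-up:
  join L2 pred L1: · stop@L1
  join L2 pred L5: L5→L2 stop@L1
  join L4 pred L0: · stop@L0
  join L4 pred L3: L3→L1 stop@L0
  join L6 pred L0: · stop@L0
  join L6 pred L3: L3→L1 stop@L0
  join L6 pred L5: L5→L2→L1 stop@L0
  L0 → ∅
  L1 → {L4,L6}
  L2 → {L2,L6}
  L3 → {L4,L6}
  L4 → ∅
  L5 → {L2,L6}
  L6 → ∅
  L7 → ∅

DF(L2) = ["L2", "L6"]

Answer: ["L2", "L6"]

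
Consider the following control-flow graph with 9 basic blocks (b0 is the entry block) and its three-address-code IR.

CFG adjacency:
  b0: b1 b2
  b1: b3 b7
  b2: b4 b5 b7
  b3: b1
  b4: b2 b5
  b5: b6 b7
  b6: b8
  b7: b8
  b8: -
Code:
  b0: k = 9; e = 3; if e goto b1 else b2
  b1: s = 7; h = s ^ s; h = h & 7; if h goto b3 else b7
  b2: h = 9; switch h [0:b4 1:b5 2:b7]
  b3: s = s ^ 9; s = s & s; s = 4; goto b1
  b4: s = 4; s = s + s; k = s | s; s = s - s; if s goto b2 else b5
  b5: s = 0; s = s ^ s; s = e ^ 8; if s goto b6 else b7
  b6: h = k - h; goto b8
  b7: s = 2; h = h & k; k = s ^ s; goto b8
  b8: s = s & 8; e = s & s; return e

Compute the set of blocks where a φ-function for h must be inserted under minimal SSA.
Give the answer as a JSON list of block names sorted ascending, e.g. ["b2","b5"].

idom tree: b1←b0 b2←b0 b3←b1 b4←b2 b5←b2 b6←b5 b7←b0 b8←b0
Dom∩ at merges:
  b1: preds {b0,b3}: {b0} ∩ {b0,b1,b3} = {b0}; idom=b0
  b2: preds {b0,b4}: {b0} ∩ {b0,b2,b4} = {b0}; idom=b0
  b5: preds {b2,b4}: {b0,b2} ∩ {b0,b2,b4} = {b0,b2}; idom=b2
  b7: preds {b1,b2,b5}: {b0,b1} ∩ {b0,b2} ∩ {b0,b2,b5} = {b0}; idom=b0
  b8: preds {b6,b7}: {b0,b2,b5,b6} ∩ {b0,b7} = {b0}; idom=b0

Frontier:
  b1←b0: walk · to b0
  b1←b3: walk b3→b1 to b0
  b2←b0: walk · to b0
  b2←b4: walk b4→b2 to b0
  b5←b2: walk · to b2
  b5←b4: walk b4 to b2
  b7←b1: walk b1 to b0
  b7←b2: walk b2 to b0
  b7←b5: walk b5→b2 to b0
  b8←b6: walk b6→b5→b2 to b0
  b8←b7: walk b7 to b0
  b0 → ∅
  b1 → {b1,b7}
  b2 → {b2,b7,b8}
  b3 → {b1}
  b4 → {b2,b5}
  b5 → {b7,b8}
  b6 → {b8}
  b7 → {b8}
  b8 → ∅

φ for h: defs {b1,b2,b6,b7}
  DF⁺ = {b1,b2,b7,b8}

Answer: ["b1", "b2", "b7", "b8"]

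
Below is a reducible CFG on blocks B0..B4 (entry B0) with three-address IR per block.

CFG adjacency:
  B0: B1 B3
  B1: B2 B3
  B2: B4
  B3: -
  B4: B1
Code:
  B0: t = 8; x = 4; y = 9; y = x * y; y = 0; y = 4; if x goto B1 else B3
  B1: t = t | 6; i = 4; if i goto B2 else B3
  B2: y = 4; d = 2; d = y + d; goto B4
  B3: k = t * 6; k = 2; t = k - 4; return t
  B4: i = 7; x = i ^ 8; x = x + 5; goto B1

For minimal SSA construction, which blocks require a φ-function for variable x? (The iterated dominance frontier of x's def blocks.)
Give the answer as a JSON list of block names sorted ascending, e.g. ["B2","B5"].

idom tree: B1←B0 B2←B1 B3←B0 B4←B2
Join-block Dom:
  B1: preds {B0,B4}: {B0} ∩ {B0,B1,B2,B4} = {B0}; idom=B0
  B3: preds {B0,B1}: {B0} ∩ {B0,B1} = {B0}; idom=B0

DF walk-up:
  join B1 pred B0: · stop@B0
  join B1 pred B4: B4→B2→B1 stop@B0
  join B3 pred B0: · stop@B0
  join B3 pred B1: B1 stop@B0
  DF(B0)=∅
  DF(B1)={B1,B3}
  DF(B2)={B1}
  DF(B3)=∅
  DF(B4)={B1}

φ for x: defs {B0,B4}
  DF⁺ = {B1,B3}

Answer: ["B1", "B3"]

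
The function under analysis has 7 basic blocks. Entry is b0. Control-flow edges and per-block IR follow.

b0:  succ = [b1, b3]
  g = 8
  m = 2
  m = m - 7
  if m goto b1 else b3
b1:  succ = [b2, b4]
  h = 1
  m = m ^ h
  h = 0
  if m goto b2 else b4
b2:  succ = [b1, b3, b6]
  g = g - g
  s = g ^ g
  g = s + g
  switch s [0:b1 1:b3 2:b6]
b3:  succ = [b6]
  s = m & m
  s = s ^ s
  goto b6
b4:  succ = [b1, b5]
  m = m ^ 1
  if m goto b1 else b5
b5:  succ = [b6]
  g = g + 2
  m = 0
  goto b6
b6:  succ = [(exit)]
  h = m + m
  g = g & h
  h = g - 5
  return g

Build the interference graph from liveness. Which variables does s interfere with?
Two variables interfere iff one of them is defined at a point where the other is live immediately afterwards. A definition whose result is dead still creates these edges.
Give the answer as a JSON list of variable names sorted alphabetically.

Answer: ["g", "m"]

Working:
Block summaries:
  b0: {g,m} / ∅
  b1: {h,m} / {m}
  b2: {g,s} / {g}
  b3: {s} / {m}
  b4: {m} / {m}
  b5: {g,m} / {g}
  b6: {g,h} / {g,m}

Liveness:
  b0: in=∅ out={g,m}
  b1: in={g,m} out={g,m}
  b2: in={g,m} out={g,m}
  b3: in={g,m} out={g,m}
  b4: in={g,m} out={g,m}
  b5: in={g} out={g,m}
  b6: in={g,m} out=∅

Interference:
  g↔{h,m,s}
  h↔{g,m}
  m↔{g,h,s}
  s↔{g,m}

N(s) = ["g", "m"]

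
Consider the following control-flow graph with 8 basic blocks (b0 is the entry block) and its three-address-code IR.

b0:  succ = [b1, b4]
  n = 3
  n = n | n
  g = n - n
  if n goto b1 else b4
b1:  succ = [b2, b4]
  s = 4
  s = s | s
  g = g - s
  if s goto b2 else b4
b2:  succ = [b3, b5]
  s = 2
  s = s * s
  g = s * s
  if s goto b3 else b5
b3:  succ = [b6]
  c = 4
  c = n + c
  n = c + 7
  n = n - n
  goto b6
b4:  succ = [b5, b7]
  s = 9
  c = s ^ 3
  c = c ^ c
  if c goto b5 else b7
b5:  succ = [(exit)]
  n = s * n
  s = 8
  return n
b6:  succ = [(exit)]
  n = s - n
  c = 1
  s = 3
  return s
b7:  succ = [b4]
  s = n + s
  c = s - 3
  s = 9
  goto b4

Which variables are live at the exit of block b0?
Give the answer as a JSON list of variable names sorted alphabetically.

Block summaries:
  b0 def {g,n} use ∅
  b1 def {g,s} use {g}
  b2 def {g,s} use ∅
  b3 def {c,n} use {n}
  b4 def {c,s} use ∅
  b5 def {n,s} use {n,s}
  b6 def {c,n,s} use {n,s}
  b7 def {c,s} use {n,s}

Backward fixpoint:
  live b0: ∅→{g,n}
  live b1: {g,n}→{n}
  live b2: {n}→{n,s}
  live b3: {n,s}→{n,s}
  live b4: {n}→{n,s}
  live b5: {n,s}→∅
  live b6: {n,s}→∅
  live b7: {n,s}→{n}

live-out(b0) = ["g", "n"]

Answer: ["g", "n"]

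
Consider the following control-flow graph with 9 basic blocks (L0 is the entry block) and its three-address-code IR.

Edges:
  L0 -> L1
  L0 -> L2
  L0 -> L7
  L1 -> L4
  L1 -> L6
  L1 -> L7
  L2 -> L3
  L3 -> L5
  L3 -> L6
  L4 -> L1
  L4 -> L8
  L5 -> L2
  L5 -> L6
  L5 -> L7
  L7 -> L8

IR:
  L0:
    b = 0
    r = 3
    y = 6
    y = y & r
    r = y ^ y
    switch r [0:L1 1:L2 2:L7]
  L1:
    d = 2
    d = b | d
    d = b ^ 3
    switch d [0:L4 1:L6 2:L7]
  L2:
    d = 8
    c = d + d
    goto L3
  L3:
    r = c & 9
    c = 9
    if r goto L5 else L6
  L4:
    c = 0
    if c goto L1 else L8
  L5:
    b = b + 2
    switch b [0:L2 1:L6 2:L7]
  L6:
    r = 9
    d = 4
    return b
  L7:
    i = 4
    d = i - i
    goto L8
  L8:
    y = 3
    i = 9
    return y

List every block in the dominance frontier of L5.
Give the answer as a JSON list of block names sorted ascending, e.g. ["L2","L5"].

Answer: ["L2", "L6", "L7"]

Working:
idom tree: L1←L0 L2←L0 L3←L2 L4←L1 L5←L3 L6←L0 L7←L0 L8←L0
Join-block Dom:
  L1: preds {L0,L4}: {L0} ∩ {L0,L1,L4} = {L0}; idom=L0
  L2: preds {L0,L5}: {L0} ∩ {L0,L2,L3,L5} = {L0}; idom=L0
  L6: preds {L1,L3,L5}: {L0,L1} ∩ {L0,L2,L3} ∩ {L0,L2,L3,L5} = {L0}; idom=L0
  L7: preds {L0,L1,L5}: {L0} ∩ {L0,L1} ∩ {L0,L2,L3,L5} = {L0}; idom=L0
  L8: preds {L4,L7}: {L0,L1,L4} ∩ {L0,L7} = {L0}; idom=L0

DF walk-up:
  L1←L0: walk · to L0
  L1←L4: walk L4→L1 to L0
  L2←L0: walk · to L0
  L2←L5: walk L5→L3→L2 to L0
  L6←L1: walk L1 to L0
  L6←L3: walk L3→L2 to L0
  L6←L5: walk L5→L3→L2 to L0
  L7←L0: walk · to L0
  L7←L1: walk L1 to L0
  L7←L5: walk L5→L3→L2 to L0
  L8←L4: walk L4→L1 to L0
  L8←L7: walk L7 to L0
  DF(L0)=∅
  DF(L1)={L1,L6,L7,L8}
  DF(L2)={L2,L6,L7}
  DF(L3)={L2,L6,L7}
  DF(L4)={L1,L8}
  DF(L5)={L2,L6,L7}
  DF(L6)=∅
  DF(L7)={L8}
  DF(L8)=∅

DF(L5) = ["L2", "L6", "L7"]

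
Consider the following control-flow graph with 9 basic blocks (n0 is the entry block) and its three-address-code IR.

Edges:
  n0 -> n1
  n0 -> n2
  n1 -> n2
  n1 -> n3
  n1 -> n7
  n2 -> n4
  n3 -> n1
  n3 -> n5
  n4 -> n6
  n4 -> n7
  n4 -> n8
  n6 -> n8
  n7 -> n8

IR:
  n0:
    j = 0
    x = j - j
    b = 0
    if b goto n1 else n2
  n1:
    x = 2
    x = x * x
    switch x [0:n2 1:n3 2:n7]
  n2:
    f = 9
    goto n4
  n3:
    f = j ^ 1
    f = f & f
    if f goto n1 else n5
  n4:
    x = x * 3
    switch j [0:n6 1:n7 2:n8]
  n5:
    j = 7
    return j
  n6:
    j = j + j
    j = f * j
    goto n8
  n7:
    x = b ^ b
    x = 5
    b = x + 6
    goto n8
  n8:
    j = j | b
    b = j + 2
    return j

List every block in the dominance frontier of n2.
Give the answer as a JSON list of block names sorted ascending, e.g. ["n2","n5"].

Answer: ["n7", "n8"]

Analysis:
idom tree: n1←n0 n2←n0 n3←n1 n4←n2 n5←n3 n6←n4 n7←n0 n8←n0
Join-block Dom:
  n1: preds {n0,n3}: {n0} ∩ {n0,n1,n3} = {n0}; idom=n0
  n2: preds {n0,n1}: {n0} ∩ {n0,n1} = {n0}; idom=n0
  n7: preds {n1,n4}: {n0,n1} ∩ {n0,n2,n4} = {n0}; idom=n0
  n8: preds {n4,n6,n7}: {n0,n2,n4} ∩ {n0,n2,n4,n6} ∩ {n0,n7} = {n0}; idom=n0

Frontier:
  join n1 pred n0: · stop@n0
  join n1 pred n3: n3→n1 stop@n0
  join n2 pred n0: · stop@n0
  join n2 pred n1: n1 stop@n0
  join n7 pred n1: n1 stop@n0
  join n7 pred n4: n4→n2 stop@n0
  join n8 pred n4: n4→n2 stop@n0
  join n8 pred n6: n6→n4→n2 stop@n0
  join n8 pred n7: n7 stop@n0
  n0 → ∅
  n1 → {n1,n2,n7}
  n2 → {n7,n8}
  n3 → {n1}
  n4 → {n7,n8}
  n5 → ∅
  n6 → {n8}
  n7 → {n8}
  n8 → ∅

DF(n2) = ["n7", "n8"]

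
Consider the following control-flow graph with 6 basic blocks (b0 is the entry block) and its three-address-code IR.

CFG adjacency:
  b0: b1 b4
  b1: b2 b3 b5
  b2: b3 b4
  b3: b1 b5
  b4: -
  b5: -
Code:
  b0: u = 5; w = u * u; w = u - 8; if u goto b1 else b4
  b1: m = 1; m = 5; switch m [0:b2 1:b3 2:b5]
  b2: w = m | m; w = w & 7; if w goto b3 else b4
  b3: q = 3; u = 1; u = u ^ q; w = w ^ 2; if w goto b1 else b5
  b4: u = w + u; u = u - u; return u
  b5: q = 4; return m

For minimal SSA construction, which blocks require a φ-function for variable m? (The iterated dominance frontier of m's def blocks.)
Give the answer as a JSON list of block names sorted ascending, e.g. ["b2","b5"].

idom tree: b1←b0 b2←b1 b3←b1 b4←b0 b5←b1
Dom∩ at merges:
  b1: preds {b0,b3}: {b0} ∩ {b0,b1,b3} = {b0}; idom=b0
  b3: preds {b1,b2}: {b0,b1} ∩ {b0,b1,b2} = {b0,b1}; idom=b1
  b4: preds {b0,b2}: {b0} ∩ {b0,b1,b2} = {b0}; idom=b0
  b5: preds {b1,b3}: {b0,b1} ∩ {b0,b1,b3} = {b0,b1}; idom=b1

DF derivation:
  b1←b0: walk · to b0
  b1←b3: walk b3→b1 to b0
  b3←b1: walk · to b1
  b3←b2: walk b2 to b1
  b4←b0: walk · to b0
  b4←b2: walk b2→b1 to b0
  b5←b1: walk · to b1
  b5←b3: walk b3 to b1
  b0: DF=∅
  b1: DF={b1,b4}
  b2: DF={b3,b4}
  b3: DF={b1,b5}
  b4: DF=∅
  b5: DF=∅

φ for m: defs {b1}
  DF⁺ = {b1,b4}

Answer: ["b1", "b4"]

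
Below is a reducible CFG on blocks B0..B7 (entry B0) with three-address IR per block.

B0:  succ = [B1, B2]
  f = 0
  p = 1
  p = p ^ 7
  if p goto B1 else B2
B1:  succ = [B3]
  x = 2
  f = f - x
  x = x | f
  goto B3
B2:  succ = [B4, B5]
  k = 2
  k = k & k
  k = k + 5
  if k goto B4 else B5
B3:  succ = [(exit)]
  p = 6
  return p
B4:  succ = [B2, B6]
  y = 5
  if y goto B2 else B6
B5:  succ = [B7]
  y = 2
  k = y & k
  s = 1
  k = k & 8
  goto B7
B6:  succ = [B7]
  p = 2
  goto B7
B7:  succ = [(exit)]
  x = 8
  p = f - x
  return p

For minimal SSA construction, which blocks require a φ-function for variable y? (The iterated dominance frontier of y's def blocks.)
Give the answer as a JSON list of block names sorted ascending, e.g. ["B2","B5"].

idom tree: B1←B0 B2←B0 B3←B1 B4←B2 B5←B2 B6←B4 B7←B2
Dom at joins:
  B2: preds {B0,B4}: {B0} ∩ {B0,B2,B4} = {B0}; idom=B0
  B7: preds {B5,B6}: {B0,B2,B5} ∩ {B0,B2,B4,B6} = {B0,B2}; idom=B2

DF derivation:
  join B2 pred B0: · stop@B0
  join B2 pred B4: B4→B2 stop@B0
  join B7 pred B5: B5 stop@B2
  join B7 pred B6: B6→B4 stop@B2
  B0: DF=∅
  B1: DF=∅
  B2: DF={B2}
  B3: DF=∅
  B4: DF={B2,B7}
  B5: DF={B7}
  B6: DF={B7}
  B7: DF=∅

φ for y: defs {B4,B5}
  DF⁺ = {B2,B7}

Answer: ["B2", "B7"]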